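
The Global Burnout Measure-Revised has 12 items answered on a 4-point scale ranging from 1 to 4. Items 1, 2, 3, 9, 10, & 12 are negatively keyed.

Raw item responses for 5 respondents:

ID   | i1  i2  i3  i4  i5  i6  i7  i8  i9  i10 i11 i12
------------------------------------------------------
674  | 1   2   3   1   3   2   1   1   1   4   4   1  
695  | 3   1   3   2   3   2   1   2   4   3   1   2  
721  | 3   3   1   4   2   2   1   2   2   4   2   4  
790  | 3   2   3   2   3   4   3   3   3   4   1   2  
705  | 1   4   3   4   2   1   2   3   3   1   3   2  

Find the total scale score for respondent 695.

25

Respondent 695 raw: 3, 1, 3, 2, 3, 2, 1, 2, 4, 3, 1, 2.
Reverse-coded (on a 1–4 scale, reversed = 5 − raw):
  item 1: 5 − 3 = 2
  item 2: 5 − 1 = 4
  item 3: 5 − 3 = 2
  item 4: 2
  item 5: 3
  item 6: 2
  item 7: 1
  item 8: 2
  item 9: 5 − 4 = 1
  item 10: 5 − 3 = 2
  item 11: 1
  item 12: 5 − 2 = 3
Sum = 2 + 4 + 2 + 2 + 3 + 2 + 1 + 2 + 1 + 2 + 1 + 3 = 25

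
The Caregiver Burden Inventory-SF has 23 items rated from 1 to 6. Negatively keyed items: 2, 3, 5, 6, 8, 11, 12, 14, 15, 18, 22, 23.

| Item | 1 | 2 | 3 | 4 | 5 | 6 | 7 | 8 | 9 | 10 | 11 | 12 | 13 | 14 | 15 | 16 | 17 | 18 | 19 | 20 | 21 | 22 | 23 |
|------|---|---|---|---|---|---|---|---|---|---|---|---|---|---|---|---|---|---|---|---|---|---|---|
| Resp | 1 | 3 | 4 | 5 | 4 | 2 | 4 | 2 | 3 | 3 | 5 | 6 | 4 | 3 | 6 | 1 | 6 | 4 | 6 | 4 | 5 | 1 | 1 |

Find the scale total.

85

Reverse-coded items (reverse-coded value = 7 − response):
  item 2: 7 − 3 = 4
  item 3: 7 − 4 = 3
  item 5: 7 − 4 = 3
  item 6: 7 − 2 = 5
  item 8: 7 − 2 = 5
  item 11: 7 − 5 = 2
  item 12: 7 − 6 = 1
  item 14: 7 − 3 = 4
  item 15: 7 − 6 = 1
  item 18: 7 − 4 = 3
  item 22: 7 − 1 = 6
  item 23: 7 − 1 = 6
Scored responses: 1, 4, 3, 5, 3, 5, 4, 5, 3, 3, 2, 1, 4, 4, 1, 1, 6, 3, 6, 4, 5, 6, 6
Total = 1 + 4 + 3 + 5 + 3 + 5 + 4 + 5 + 3 + 3 + 2 + 1 + 4 + 4 + 1 + 1 + 6 + 3 + 6 + 4 + 5 + 6 + 6 = 85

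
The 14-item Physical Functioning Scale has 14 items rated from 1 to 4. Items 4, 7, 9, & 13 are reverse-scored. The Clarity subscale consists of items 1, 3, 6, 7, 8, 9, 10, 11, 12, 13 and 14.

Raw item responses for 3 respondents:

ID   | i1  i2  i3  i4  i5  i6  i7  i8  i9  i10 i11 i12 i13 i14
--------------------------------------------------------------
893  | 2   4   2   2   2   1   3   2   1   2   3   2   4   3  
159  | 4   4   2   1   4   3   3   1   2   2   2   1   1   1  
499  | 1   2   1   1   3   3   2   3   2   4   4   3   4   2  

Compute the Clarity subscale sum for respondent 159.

25

Respondent 159 raw: 4, 4, 2, 1, 4, 3, 3, 1, 2, 2, 2, 1, 1, 1.
Clarity items: 1, 3, 6, 7, 8, 9, 10, 11, 12, 13, 14.
Reverse-coded (reverse-coded value = 5 − response):
  item 1: 4
  item 3: 2
  item 6: 3
  item 7: 5 − 3 = 2
  item 8: 1
  item 9: 5 − 2 = 3
  item 10: 2
  item 11: 2
  item 12: 1
  item 13: 5 − 1 = 4
  item 14: 1
Sum = 4 + 2 + 3 + 2 + 1 + 3 + 2 + 2 + 1 + 4 + 1 = 25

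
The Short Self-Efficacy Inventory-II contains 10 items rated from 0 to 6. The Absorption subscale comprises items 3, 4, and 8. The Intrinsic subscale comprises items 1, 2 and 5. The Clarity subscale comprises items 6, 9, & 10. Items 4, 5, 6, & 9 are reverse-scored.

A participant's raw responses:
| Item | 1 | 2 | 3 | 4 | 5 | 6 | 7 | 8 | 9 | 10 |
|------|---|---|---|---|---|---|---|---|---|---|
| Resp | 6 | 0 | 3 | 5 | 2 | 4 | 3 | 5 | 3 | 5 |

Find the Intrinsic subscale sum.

10

Intrinsic items: 1, 2, 5.
Of these, item 5 is reverse-scored; reverse-coded value = 6 − response.
  item 1: 6
  item 2: 0
  item 5: 6 − 2 = 4
Sum = 6 + 0 + 4 = 10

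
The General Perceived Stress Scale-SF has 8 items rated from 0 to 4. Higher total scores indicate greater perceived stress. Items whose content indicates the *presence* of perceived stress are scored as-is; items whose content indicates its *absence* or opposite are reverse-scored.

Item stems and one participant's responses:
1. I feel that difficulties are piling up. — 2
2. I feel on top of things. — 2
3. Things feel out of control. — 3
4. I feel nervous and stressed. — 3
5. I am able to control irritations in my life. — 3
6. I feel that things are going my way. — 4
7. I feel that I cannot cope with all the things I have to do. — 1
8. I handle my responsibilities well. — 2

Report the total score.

Items 2, 5, 6, 8 describe the absence/opposite of perceived stress → reverse-score.
reverse-coded value = 4 − response.
  item 1: 2
  item 2: 4 − 2 = 2
  item 3: 3
  item 4: 3
  item 5: 4 − 3 = 1
  item 6: 4 − 4 = 0
  item 7: 1
  item 8: 4 − 2 = 2
Total = 2 + 2 + 3 + 3 + 1 + 0 + 1 + 2 = 14

14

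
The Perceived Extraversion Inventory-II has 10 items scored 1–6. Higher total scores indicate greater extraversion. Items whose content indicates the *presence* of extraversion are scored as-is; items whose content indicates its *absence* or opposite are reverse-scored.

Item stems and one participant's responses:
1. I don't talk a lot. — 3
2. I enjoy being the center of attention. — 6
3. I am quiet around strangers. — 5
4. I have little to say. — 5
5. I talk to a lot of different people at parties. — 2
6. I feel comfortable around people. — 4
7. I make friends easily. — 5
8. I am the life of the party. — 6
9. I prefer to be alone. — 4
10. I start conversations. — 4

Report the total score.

Items 1, 3, 4, 9 describe the absence/opposite of extraversion → reverse-score.
on a 1–6 scale, reversed = 7 − raw.
  item 1: 7 − 3 = 4
  item 2: 6
  item 3: 7 − 5 = 2
  item 4: 7 − 5 = 2
  item 5: 2
  item 6: 4
  item 7: 5
  item 8: 6
  item 9: 7 − 4 = 3
  item 10: 4
Total = 4 + 6 + 2 + 2 + 2 + 4 + 5 + 6 + 3 + 4 = 38

38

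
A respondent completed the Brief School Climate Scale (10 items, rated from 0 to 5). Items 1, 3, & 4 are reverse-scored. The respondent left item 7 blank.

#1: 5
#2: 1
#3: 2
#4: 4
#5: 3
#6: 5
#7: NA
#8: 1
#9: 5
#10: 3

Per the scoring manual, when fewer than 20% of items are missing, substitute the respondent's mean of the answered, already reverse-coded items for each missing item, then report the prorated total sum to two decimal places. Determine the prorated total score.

Reverse-coded (on a 0–5 scale, reversed = 5 − raw):
  item 1: 5 − 5 = 0
  item 3: 5 − 2 = 3
  item 4: 5 − 4 = 1
Completed scored items (9 of 10): 0, 1, 3, 1, 3, 5, 1, 5, 3; sum = 22.
Person mean = 22 / 9 ≈ 2.4444
Prorated total = (22 / 9) × 10 = 24.44 (to 2 dp)

24.44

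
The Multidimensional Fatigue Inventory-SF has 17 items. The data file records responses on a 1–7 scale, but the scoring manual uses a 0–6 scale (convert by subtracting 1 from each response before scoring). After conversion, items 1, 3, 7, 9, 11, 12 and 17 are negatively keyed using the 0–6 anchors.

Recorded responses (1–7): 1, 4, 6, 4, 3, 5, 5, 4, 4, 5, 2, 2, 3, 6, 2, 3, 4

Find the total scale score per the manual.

Convert to 0–6: 0, 3, 5, 3, 2, 4, 4, 3, 3, 4, 1, 1, 2, 5, 1, 2, 3
Reverse-coded (reversed = (0+6) − raw = 6 − raw):
  item 1: 6 − 0 = 6
  item 3: 6 − 5 = 1
  item 7: 6 − 4 = 2
  item 9: 6 − 3 = 3
  item 11: 6 − 1 = 5
  item 12: 6 − 1 = 5
  item 17: 6 − 3 = 3
Scored: 6, 3, 1, 3, 2, 4, 2, 3, 3, 4, 5, 5, 2, 5, 1, 2, 3
Total = 54

54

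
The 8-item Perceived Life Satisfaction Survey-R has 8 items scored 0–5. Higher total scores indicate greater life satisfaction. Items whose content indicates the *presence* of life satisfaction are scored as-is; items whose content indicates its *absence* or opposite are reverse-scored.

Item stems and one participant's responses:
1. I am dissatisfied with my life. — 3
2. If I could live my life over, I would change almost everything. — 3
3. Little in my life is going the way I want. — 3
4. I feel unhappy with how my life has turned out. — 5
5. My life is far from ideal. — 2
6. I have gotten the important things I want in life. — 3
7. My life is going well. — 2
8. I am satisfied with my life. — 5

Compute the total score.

19

Items 1, 2, 3, 4, 5 describe the absence/opposite of life satisfaction → reverse-score.
reversed = (0+5) − raw = 5 − raw.
  item 1: 5 − 3 = 2
  item 2: 5 − 3 = 2
  item 3: 5 − 3 = 2
  item 4: 5 − 5 = 0
  item 5: 5 − 2 = 3
  item 6: 3
  item 7: 2
  item 8: 5
Total = 2 + 2 + 2 + 0 + 3 + 3 + 2 + 5 = 19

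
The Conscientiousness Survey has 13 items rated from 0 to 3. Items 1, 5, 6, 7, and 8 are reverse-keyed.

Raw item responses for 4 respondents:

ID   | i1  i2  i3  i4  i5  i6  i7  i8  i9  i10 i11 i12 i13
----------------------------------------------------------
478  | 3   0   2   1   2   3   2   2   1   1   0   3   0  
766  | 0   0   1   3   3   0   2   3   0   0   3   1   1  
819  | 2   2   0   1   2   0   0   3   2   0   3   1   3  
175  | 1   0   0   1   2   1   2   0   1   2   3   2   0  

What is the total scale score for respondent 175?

18

Respondent 175 raw: 1, 0, 0, 1, 2, 1, 2, 0, 1, 2, 3, 2, 0.
Reverse-coded (reversed = (0+3) − raw = 3 − raw):
  item 1: 3 − 1 = 2
  item 2: 0
  item 3: 0
  item 4: 1
  item 5: 3 − 2 = 1
  item 6: 3 − 1 = 2
  item 7: 3 − 2 = 1
  item 8: 3 − 0 = 3
  item 9: 1
  item 10: 2
  item 11: 3
  item 12: 2
  item 13: 0
Sum = 2 + 0 + 0 + 1 + 1 + 2 + 1 + 3 + 1 + 2 + 3 + 2 + 0 = 18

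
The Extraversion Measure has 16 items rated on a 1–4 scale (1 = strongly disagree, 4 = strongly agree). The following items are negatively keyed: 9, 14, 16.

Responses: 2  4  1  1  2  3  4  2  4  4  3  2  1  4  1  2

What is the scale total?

35

Apply reverse scoring (on a 1–4 scale, reversed = 5 − raw):
  item 9: 5 − 4 = 1
  item 14: 5 − 4 = 1
  item 16: 5 − 2 = 3
Scored items: 2, 4, 1, 1, 2, 3, 4, 2, 1, 4, 3, 2, 1, 1, 1, 3
Total = 2 + 4 + 1 + 1 + 2 + 3 + 4 + 2 + 1 + 4 + 3 + 2 + 1 + 1 + 1 + 3 = 35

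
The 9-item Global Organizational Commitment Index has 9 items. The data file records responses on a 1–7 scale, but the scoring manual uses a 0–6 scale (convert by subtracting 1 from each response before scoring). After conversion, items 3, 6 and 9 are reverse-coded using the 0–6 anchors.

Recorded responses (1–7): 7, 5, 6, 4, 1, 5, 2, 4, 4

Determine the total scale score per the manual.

23

Convert to 0–6: 6, 4, 5, 3, 0, 4, 1, 3, 3
Reverse-coded (reversed = (0+6) − raw = 6 − raw):
  item 3: 6 − 5 = 1
  item 6: 6 − 4 = 2
  item 9: 6 − 3 = 3
Scored: 6, 4, 1, 3, 0, 2, 1, 3, 3
Total = 23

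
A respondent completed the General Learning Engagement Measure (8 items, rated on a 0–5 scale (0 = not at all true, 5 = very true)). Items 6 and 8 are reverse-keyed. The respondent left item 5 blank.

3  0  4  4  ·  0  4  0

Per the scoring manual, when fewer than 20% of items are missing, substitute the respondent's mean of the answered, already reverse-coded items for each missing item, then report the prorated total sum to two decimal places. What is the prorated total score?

Reverse-coded (reversed = (0+5) − raw = 5 − raw):
  item 6: 5 − 0 = 5
  item 8: 5 − 0 = 5
Completed scored items (7 of 8): 3, 0, 4, 4, 5, 4, 5; sum = 25.
Person mean = 25 / 7 ≈ 3.5714
Prorated total = (25 / 7) × 8 = 28.57 (to 2 dp)

28.57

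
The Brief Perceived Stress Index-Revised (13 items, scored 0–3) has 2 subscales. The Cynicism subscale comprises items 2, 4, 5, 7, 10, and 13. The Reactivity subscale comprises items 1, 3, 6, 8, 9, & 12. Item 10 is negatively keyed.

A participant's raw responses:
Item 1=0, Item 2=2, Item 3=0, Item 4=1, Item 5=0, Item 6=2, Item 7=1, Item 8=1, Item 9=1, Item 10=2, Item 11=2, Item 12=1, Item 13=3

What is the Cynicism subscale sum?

Cynicism items: 2, 4, 5, 7, 10, 13.
Of these, item 10 is negatively keyed; on a 0–3 scale, reversed = 3 − raw.
  item 2: 2
  item 4: 1
  item 5: 0
  item 7: 1
  item 10: 3 − 2 = 1
  item 13: 3
Sum = 2 + 1 + 0 + 1 + 1 + 3 = 8

8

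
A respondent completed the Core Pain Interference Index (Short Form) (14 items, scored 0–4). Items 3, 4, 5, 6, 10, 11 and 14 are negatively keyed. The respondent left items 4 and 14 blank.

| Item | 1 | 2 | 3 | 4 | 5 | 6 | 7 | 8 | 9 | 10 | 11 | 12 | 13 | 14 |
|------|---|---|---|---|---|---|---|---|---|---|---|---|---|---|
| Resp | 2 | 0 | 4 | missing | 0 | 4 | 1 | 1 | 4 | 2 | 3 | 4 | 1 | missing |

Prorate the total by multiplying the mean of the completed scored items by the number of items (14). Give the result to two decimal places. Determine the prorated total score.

23.33

Reverse-coded (reverse-coded value = 4 − response):
  item 3: 4 − 4 = 0
  item 5: 4 − 0 = 4
  item 6: 4 − 4 = 0
  item 10: 4 − 2 = 2
  item 11: 4 − 3 = 1
Completed scored items (12 of 14): 2, 0, 0, 4, 0, 1, 1, 4, 2, 1, 4, 1; sum = 20.
Person mean = 20 / 12 ≈ 1.6667
Prorated total = (20 / 12) × 14 = 23.33 (to 2 dp)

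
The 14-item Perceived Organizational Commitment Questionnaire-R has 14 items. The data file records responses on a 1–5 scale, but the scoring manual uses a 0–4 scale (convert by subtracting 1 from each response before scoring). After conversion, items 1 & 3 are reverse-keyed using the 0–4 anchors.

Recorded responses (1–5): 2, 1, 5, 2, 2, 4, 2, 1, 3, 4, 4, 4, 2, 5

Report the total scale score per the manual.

Convert to 0–4: 1, 0, 4, 1, 1, 3, 1, 0, 2, 3, 3, 3, 1, 4
Reverse-coded (reversed = (0+4) − raw = 4 − raw):
  item 1: 4 − 1 = 3
  item 3: 4 − 4 = 0
Scored: 3, 0, 0, 1, 1, 3, 1, 0, 2, 3, 3, 3, 1, 4
Total = 25

25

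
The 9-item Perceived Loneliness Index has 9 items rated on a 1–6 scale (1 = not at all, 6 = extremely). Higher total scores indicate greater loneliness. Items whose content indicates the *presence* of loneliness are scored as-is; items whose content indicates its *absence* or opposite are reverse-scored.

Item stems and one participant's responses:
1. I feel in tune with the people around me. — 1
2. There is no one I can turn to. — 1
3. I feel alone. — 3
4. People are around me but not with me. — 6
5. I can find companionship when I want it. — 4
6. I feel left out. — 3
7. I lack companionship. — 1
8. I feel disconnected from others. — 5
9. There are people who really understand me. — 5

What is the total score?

30

Items 1, 5, 9 describe the absence/opposite of loneliness → reverse-score.
on a 1–6 scale, reversed = 7 − raw.
  item 1: 7 − 1 = 6
  item 2: 1
  item 3: 3
  item 4: 6
  item 5: 7 − 4 = 3
  item 6: 3
  item 7: 1
  item 8: 5
  item 9: 7 − 5 = 2
Total = 6 + 1 + 3 + 6 + 3 + 3 + 1 + 5 + 2 = 30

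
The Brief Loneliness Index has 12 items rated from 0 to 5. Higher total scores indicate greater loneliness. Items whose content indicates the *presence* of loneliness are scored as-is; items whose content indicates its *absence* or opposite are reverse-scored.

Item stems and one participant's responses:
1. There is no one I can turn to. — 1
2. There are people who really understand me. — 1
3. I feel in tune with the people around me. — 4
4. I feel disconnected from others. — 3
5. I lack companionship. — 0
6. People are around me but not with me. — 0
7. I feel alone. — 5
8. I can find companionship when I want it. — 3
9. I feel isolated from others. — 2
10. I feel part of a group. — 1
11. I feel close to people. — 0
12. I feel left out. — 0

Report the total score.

Items 2, 3, 8, 10, 11 describe the absence/opposite of loneliness → reverse-score.
reverse-coded value = 5 − response.
  item 1: 1
  item 2: 5 − 1 = 4
  item 3: 5 − 4 = 1
  item 4: 3
  item 5: 0
  item 6: 0
  item 7: 5
  item 8: 5 − 3 = 2
  item 9: 2
  item 10: 5 − 1 = 4
  item 11: 5 − 0 = 5
  item 12: 0
Total = 1 + 4 + 1 + 3 + 0 + 0 + 5 + 2 + 2 + 4 + 5 + 0 = 27

27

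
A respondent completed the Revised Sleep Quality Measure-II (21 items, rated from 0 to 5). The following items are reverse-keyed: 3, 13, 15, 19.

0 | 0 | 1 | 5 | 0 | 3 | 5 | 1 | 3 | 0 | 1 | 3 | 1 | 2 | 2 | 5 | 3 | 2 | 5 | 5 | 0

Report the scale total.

Apply reverse scoring (reverse-coded value = 5 − response):
  item 3: 5 − 1 = 4
  item 13: 5 − 1 = 4
  item 15: 5 − 2 = 3
  item 19: 5 − 5 = 0
Scored items: 0, 0, 4, 5, 0, 3, 5, 1, 3, 0, 1, 3, 4, 2, 3, 5, 3, 2, 0, 5, 0
Total = 0 + 0 + 4 + 5 + 0 + 3 + 5 + 1 + 3 + 0 + 1 + 3 + 4 + 2 + 3 + 5 + 3 + 2 + 0 + 5 + 0 = 49

49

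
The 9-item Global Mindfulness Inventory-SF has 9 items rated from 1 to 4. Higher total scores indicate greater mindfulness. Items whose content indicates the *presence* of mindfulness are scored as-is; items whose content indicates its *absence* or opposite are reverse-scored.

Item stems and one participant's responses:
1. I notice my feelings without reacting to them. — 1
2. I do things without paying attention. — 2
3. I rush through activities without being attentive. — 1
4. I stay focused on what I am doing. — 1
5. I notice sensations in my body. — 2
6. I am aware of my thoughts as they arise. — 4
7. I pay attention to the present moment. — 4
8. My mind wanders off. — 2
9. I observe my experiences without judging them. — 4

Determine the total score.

Items 2, 3, 8 describe the absence/opposite of mindfulness → reverse-score.
on a 1–4 scale, reversed = 5 − raw.
  item 1: 1
  item 2: 5 − 2 = 3
  item 3: 5 − 1 = 4
  item 4: 1
  item 5: 2
  item 6: 4
  item 7: 4
  item 8: 5 − 2 = 3
  item 9: 4
Total = 1 + 3 + 4 + 1 + 2 + 4 + 4 + 3 + 4 = 26

26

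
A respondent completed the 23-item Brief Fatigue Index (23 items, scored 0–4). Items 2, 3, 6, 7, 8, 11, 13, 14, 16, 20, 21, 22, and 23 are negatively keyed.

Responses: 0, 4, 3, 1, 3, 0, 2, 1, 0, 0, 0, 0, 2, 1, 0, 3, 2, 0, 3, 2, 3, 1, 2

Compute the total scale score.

37

Reversing items 2, 3, 6, 7, 8, 11, 13, 14, 16, 20, 21, 22, and 23 with 4 − raw:
Total = 0 + (4−4) + (4−3) + 1 + 3 + (4−0) + (4−2) + (4−1) + 0 + 0 + (4−0) + 0 + (4−2) + (4−1) + 0 + (4−3) + 2 + 0 + 3 + (4−2) + (4−3) + (4−1) + (4−2)
      = 0 + 0 + 1 + 1 + 3 + 4 + 2 + 3 + 0 + 0 + 4 + 0 + 2 + 3 + 0 + 1 + 2 + 0 + 3 + 2 + 1 + 3 + 2 = 37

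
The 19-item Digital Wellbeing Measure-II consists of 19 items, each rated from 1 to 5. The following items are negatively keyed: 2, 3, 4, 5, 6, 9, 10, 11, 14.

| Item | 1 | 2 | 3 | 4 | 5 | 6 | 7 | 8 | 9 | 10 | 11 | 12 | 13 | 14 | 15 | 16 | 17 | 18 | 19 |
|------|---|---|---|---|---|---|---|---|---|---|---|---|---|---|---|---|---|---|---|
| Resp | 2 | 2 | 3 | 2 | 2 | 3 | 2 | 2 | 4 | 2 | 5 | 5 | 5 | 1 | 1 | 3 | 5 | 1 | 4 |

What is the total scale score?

Raw sum = 54. Negatively keyed items: 2, 3, 4, 5, 6, 9, 10, 11, 14; their raw sum = 24.
Each reversal replaces raw with 6 − raw, changing the total by 6 − 2·raw per item.
Total = 54 + 9·6 − 2·24 = 54 + 54 − 48 = 60

60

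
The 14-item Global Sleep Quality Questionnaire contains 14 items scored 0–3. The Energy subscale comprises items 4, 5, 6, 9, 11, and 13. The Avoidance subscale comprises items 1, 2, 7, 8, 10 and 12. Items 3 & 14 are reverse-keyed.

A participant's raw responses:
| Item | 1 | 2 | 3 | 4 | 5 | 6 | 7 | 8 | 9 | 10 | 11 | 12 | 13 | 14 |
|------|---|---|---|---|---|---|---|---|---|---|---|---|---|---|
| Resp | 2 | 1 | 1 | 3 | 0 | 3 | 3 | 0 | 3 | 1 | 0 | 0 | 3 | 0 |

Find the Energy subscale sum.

12

Energy items: 4, 5, 6, 9, 11, 13.
  item 4: 3
  item 5: 0
  item 6: 3
  item 9: 3
  item 11: 0
  item 13: 3
Sum = 3 + 0 + 3 + 3 + 0 + 3 = 12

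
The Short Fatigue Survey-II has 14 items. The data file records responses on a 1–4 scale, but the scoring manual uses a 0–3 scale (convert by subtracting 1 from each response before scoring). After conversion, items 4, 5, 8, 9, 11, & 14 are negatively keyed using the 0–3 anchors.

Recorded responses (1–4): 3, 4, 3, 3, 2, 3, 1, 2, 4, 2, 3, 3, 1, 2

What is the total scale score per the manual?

20

Convert to 0–3: 2, 3, 2, 2, 1, 2, 0, 1, 3, 1, 2, 2, 0, 1
Reverse-coded (reversed = (0+3) − raw = 3 − raw):
  item 4: 3 − 2 = 1
  item 5: 3 − 1 = 2
  item 8: 3 − 1 = 2
  item 9: 3 − 3 = 0
  item 11: 3 − 2 = 1
  item 14: 3 − 1 = 2
Scored: 2, 3, 2, 1, 2, 2, 0, 2, 0, 1, 1, 2, 0, 2
Total = 20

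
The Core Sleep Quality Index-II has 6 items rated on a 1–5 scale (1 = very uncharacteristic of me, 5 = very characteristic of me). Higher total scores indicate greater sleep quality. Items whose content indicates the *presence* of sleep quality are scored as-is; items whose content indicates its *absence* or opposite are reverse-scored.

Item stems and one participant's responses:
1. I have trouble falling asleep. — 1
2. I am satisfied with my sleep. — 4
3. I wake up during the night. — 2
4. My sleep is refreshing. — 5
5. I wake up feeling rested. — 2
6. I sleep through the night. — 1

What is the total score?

Items 1, 3 describe the absence/opposite of sleep quality → reverse-score.
on a 1–5 scale, reversed = 6 − raw.
  item 1: 6 − 1 = 5
  item 2: 4
  item 3: 6 − 2 = 4
  item 4: 5
  item 5: 2
  item 6: 1
Total = 5 + 4 + 4 + 5 + 2 + 1 = 21

21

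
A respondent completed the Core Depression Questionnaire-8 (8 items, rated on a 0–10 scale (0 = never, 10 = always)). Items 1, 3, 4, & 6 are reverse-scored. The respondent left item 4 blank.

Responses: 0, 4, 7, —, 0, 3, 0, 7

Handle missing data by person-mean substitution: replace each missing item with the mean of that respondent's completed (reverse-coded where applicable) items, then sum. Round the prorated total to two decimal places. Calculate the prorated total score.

35.43

Reverse-coded (reverse-coded value = 10 − response):
  item 1: 10 − 0 = 10
  item 3: 10 − 7 = 3
  item 6: 10 − 3 = 7
Completed scored items (7 of 8): 10, 4, 3, 0, 7, 0, 7; sum = 31.
Person mean = 31 / 7 ≈ 4.4286
Prorated total = (31 / 7) × 8 = 35.43 (to 2 dp)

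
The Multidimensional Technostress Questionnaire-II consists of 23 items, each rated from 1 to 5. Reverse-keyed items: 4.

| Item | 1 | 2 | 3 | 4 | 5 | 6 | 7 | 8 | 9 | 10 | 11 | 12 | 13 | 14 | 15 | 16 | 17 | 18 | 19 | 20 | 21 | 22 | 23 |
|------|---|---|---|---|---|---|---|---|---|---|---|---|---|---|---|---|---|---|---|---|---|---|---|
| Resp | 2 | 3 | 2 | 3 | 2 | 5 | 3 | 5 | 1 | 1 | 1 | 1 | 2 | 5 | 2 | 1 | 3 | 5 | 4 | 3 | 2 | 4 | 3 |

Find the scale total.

63

Reversing item 4 with 6 − raw:
Total = 2 + 3 + 2 + (6−3) + 2 + 5 + 3 + 5 + 1 + 1 + 1 + 1 + 2 + 5 + 2 + 1 + 3 + 5 + 4 + 3 + 2 + 4 + 3
      = 2 + 3 + 2 + 3 + 2 + 5 + 3 + 5 + 1 + 1 + 1 + 1 + 2 + 5 + 2 + 1 + 3 + 5 + 4 + 3 + 2 + 4 + 3 = 63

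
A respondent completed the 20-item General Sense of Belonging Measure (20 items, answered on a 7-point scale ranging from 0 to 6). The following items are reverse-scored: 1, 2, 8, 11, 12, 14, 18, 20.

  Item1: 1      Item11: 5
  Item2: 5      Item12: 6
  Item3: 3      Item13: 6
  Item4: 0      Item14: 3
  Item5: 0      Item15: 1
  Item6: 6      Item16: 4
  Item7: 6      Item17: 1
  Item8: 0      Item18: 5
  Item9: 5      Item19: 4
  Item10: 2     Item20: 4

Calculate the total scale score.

57

Raw sum = 67. Reverse-scored items: 1, 2, 8, 11, 12, 14, 18, 20; their raw sum = 29.
Each reversal replaces raw with 6 − raw, changing the total by 6 − 2·raw per item.
Total = 67 + 8·6 − 2·29 = 67 + 48 − 58 = 57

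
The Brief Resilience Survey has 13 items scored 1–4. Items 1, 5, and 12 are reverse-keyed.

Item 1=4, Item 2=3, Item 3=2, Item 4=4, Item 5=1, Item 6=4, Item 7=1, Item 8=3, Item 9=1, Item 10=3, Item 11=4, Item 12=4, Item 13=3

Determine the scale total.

Reversing items 1, 5, and 12 with 5 − raw:
Total = (5−4) + 3 + 2 + 4 + (5−1) + 4 + 1 + 3 + 1 + 3 + 4 + (5−4) + 3
      = 1 + 3 + 2 + 4 + 4 + 4 + 1 + 3 + 1 + 3 + 4 + 1 + 3 = 34

34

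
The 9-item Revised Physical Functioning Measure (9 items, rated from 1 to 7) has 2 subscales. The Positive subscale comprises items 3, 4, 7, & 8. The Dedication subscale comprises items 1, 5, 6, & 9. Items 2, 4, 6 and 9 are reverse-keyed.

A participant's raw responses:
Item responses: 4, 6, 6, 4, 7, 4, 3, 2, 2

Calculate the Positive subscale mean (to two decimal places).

Positive items: 3, 4, 7, 8.
Of these, item 4 is reverse-keyed; on a 1–7 scale, reversed = 8 − raw.
  item 3: 6
  item 4: 8 − 4 = 4
  item 7: 3
  item 8: 2
Sum = 6 + 4 + 3 + 2 = 15
Mean = 15 / 4 = 3.75

3.75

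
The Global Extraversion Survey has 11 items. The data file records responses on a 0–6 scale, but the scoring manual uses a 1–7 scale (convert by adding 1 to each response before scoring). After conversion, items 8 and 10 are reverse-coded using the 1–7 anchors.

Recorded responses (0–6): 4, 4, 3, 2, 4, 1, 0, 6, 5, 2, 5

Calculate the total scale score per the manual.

43

Convert to 1–7: 5, 5, 4, 3, 5, 2, 1, 7, 6, 3, 6
Reverse-coded (reverse-coded value = 8 − response):
  item 8: 8 − 7 = 1
  item 10: 8 − 3 = 5
Scored: 5, 5, 4, 3, 5, 2, 1, 1, 6, 5, 6
Total = 43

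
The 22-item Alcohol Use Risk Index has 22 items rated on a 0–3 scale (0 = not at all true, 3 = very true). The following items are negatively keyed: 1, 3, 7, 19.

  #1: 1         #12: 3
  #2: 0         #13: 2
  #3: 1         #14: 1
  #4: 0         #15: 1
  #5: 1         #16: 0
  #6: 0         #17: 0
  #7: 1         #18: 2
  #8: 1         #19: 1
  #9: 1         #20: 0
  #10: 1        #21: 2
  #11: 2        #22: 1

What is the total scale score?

Reversing items 1, 3, 7, & 19 with 3 − raw:
Total = (3−1) + 0 + (3−1) + 0 + 1 + 0 + (3−1) + 1 + 1 + 1 + 2 + 3 + 2 + 1 + 1 + 0 + 0 + 2 + (3−1) + 0 + 2 + 1
      = 2 + 0 + 2 + 0 + 1 + 0 + 2 + 1 + 1 + 1 + 2 + 3 + 2 + 1 + 1 + 0 + 0 + 2 + 2 + 0 + 2 + 1 = 26

26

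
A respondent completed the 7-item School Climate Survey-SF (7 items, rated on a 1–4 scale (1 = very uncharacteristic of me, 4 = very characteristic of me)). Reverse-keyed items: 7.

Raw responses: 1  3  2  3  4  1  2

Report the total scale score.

Raw sum = 16. Reverse-keyed items: 7; their raw sum = 2.
Each reversal replaces raw with 5 − raw, changing the total by 5 − 2·raw per item.
Total = 16 + 1·5 − 2·2 = 16 + 5 − 4 = 17

17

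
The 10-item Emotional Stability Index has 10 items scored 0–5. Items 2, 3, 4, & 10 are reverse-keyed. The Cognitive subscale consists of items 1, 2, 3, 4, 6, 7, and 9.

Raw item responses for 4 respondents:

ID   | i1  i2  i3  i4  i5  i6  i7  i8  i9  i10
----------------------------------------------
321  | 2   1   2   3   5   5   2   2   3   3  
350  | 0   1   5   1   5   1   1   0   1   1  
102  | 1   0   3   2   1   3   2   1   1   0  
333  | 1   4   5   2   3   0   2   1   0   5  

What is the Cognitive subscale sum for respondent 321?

Respondent 321 raw: 2, 1, 2, 3, 5, 5, 2, 2, 3, 3.
Cognitive items: 1, 2, 3, 4, 6, 7, 9.
Reverse-coded (on a 0–5 scale, reversed = 5 − raw):
  item 1: 2
  item 2: 5 − 1 = 4
  item 3: 5 − 2 = 3
  item 4: 5 − 3 = 2
  item 6: 5
  item 7: 2
  item 9: 3
Sum = 2 + 4 + 3 + 2 + 5 + 2 + 3 = 21

21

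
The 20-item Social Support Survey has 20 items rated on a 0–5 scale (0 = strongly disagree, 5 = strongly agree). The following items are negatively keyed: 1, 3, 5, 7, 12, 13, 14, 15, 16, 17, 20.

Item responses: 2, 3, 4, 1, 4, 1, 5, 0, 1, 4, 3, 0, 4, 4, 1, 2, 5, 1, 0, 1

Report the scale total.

37

Reverse-coded items (reverse-coded value = 5 − response):
  item 1: 5 − 2 = 3
  item 3: 5 − 4 = 1
  item 5: 5 − 4 = 1
  item 7: 5 − 5 = 0
  item 12: 5 − 0 = 5
  item 13: 5 − 4 = 1
  item 14: 5 − 4 = 1
  item 15: 5 − 1 = 4
  item 16: 5 − 2 = 3
  item 17: 5 − 5 = 0
  item 20: 5 − 1 = 4
After reverse-coding: 3, 3, 1, 1, 1, 1, 0, 0, 1, 4, 3, 5, 1, 1, 4, 3, 0, 1, 0, 4
Total = 3 + 3 + 1 + 1 + 1 + 1 + 0 + 0 + 1 + 4 + 3 + 5 + 1 + 1 + 4 + 3 + 0 + 1 + 0 + 4 = 37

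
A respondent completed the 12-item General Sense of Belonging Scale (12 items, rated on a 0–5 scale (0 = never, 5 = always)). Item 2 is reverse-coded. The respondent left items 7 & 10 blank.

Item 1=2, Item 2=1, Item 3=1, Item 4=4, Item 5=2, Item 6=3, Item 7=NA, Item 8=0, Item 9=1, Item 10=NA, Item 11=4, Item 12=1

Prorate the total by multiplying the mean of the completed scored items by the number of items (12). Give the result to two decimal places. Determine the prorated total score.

Reverse-coded (reversed = (0+5) − raw = 5 − raw):
  item 2: 5 − 1 = 4
Completed scored items (10 of 12): 2, 4, 1, 4, 2, 3, 0, 1, 4, 1; sum = 22.
Person mean = 22 / 10 ≈ 2.2000
Prorated total = (22 / 10) × 12 = 26.40 (to 2 dp)

26.40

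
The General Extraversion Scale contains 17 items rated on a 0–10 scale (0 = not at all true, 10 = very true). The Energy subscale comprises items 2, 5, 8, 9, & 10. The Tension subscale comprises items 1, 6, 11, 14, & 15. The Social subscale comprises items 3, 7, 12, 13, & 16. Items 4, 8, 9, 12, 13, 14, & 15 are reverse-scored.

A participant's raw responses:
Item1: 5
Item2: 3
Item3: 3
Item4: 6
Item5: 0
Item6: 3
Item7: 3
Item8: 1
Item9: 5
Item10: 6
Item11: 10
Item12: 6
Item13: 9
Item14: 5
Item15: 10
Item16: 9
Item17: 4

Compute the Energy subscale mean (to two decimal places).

Energy items: 2, 5, 8, 9, 10.
Of these, items 8 and 9 are reverse-scored; reversed = (0+10) − raw = 10 − raw.
  item 2: 3
  item 5: 0
  item 8: 10 − 1 = 9
  item 9: 10 − 5 = 5
  item 10: 6
Sum = 3 + 0 + 9 + 5 + 6 = 23
Mean = 23 / 5 = 4.60

4.60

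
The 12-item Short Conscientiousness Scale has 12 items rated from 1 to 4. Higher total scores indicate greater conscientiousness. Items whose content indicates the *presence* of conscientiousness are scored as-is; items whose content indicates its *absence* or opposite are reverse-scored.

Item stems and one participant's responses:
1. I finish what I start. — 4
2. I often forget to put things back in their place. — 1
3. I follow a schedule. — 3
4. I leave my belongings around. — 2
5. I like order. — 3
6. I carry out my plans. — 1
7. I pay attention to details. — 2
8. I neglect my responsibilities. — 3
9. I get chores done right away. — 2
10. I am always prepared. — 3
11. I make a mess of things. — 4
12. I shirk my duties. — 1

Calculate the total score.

32

Items 2, 4, 8, 11, 12 describe the absence/opposite of conscientiousness → reverse-score.
on a 1–4 scale, reversed = 5 − raw.
  item 1: 4
  item 2: 5 − 1 = 4
  item 3: 3
  item 4: 5 − 2 = 3
  item 5: 3
  item 6: 1
  item 7: 2
  item 8: 5 − 3 = 2
  item 9: 2
  item 10: 3
  item 11: 5 − 4 = 1
  item 12: 5 − 1 = 4
Total = 4 + 4 + 3 + 3 + 3 + 1 + 2 + 2 + 2 + 3 + 1 + 4 = 32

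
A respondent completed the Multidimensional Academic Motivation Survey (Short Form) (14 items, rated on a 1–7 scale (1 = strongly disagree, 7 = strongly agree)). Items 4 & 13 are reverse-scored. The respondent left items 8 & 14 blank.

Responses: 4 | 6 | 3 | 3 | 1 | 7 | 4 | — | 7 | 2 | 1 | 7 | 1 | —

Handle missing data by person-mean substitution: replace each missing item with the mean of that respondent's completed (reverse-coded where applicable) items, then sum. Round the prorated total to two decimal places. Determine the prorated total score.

63.00

Reverse-coded (reverse-coded value = 8 − response):
  item 4: 8 − 3 = 5
  item 13: 8 − 1 = 7
Completed scored items (12 of 14): 4, 6, 3, 5, 1, 7, 4, 7, 2, 1, 7, 7; sum = 54.
Person mean = 54 / 12 ≈ 4.5000
Prorated total = (54 / 12) × 14 = 63.00 (to 2 dp)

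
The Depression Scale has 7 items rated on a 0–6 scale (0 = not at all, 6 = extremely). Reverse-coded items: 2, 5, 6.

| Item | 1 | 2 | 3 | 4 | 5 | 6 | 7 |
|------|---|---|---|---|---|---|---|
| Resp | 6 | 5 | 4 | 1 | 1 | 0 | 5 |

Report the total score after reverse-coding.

28

Reverse-coded items use 6 − raw:
  item 2: 6 − 5 = 1
  item 5: 6 − 1 = 5
  item 6: 6 − 0 = 6
Scored items: 6, 1, 4, 1, 5, 6, 5
Total = 6 + 1 + 4 + 1 + 5 + 6 + 5 = 28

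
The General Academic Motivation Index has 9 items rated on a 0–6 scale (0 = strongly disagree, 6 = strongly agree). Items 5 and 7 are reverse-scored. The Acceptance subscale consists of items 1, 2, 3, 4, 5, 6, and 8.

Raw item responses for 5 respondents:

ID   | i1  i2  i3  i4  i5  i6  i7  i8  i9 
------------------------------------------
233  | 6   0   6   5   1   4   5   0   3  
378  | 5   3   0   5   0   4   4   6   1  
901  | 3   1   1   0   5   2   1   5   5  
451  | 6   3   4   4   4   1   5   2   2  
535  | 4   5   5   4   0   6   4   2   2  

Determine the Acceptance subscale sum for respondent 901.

Respondent 901 raw: 3, 1, 1, 0, 5, 2, 1, 5, 5.
Acceptance items: 1, 2, 3, 4, 5, 6, 8.
Reverse-coded (reversed = (0+6) − raw = 6 − raw):
  item 1: 3
  item 2: 1
  item 3: 1
  item 4: 0
  item 5: 6 − 5 = 1
  item 6: 2
  item 8: 5
Sum = 3 + 1 + 1 + 0 + 1 + 2 + 5 = 13

13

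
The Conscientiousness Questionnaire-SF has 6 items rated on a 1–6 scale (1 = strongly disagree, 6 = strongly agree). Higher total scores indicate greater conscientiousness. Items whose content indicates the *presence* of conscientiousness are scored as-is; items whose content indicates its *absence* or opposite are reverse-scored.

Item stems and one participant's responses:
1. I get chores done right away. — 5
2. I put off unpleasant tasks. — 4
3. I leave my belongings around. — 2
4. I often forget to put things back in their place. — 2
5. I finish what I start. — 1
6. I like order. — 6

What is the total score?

Items 2, 3, 4 describe the absence/opposite of conscientiousness → reverse-score.
reversed = (1+6) − raw = 7 − raw.
  item 1: 5
  item 2: 7 − 4 = 3
  item 3: 7 − 2 = 5
  item 4: 7 − 2 = 5
  item 5: 1
  item 6: 6
Total = 5 + 3 + 5 + 5 + 1 + 6 = 25

25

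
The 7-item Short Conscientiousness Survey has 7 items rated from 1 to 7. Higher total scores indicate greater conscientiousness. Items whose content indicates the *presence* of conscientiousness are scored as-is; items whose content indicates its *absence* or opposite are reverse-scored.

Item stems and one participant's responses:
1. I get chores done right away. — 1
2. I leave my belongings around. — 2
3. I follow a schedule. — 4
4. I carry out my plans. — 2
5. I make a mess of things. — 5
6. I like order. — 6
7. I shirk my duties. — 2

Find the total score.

Items 2, 5, 7 describe the absence/opposite of conscientiousness → reverse-score.
reverse-coded value = 8 − response.
  item 1: 1
  item 2: 8 − 2 = 6
  item 3: 4
  item 4: 2
  item 5: 8 − 5 = 3
  item 6: 6
  item 7: 8 − 2 = 6
Total = 1 + 6 + 4 + 2 + 3 + 6 + 6 = 28

28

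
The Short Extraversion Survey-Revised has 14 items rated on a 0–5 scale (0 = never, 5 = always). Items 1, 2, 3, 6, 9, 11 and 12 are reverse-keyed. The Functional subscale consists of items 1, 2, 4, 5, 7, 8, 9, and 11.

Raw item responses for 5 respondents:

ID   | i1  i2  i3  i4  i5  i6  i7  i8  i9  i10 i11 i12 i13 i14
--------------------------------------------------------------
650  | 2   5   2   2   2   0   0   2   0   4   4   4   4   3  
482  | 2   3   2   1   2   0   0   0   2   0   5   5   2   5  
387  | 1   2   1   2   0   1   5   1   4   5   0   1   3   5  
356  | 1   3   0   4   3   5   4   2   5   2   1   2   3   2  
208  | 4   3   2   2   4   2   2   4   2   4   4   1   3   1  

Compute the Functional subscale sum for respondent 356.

23

Respondent 356 raw: 1, 3, 0, 4, 3, 5, 4, 2, 5, 2, 1, 2, 3, 2.
Functional items: 1, 2, 4, 5, 7, 8, 9, 11.
Reverse-coded (on a 0–5 scale, reversed = 5 − raw):
  item 1: 5 − 1 = 4
  item 2: 5 − 3 = 2
  item 4: 4
  item 5: 3
  item 7: 4
  item 8: 2
  item 9: 5 − 5 = 0
  item 11: 5 − 1 = 4
Sum = 4 + 2 + 4 + 3 + 4 + 2 + 0 + 4 = 23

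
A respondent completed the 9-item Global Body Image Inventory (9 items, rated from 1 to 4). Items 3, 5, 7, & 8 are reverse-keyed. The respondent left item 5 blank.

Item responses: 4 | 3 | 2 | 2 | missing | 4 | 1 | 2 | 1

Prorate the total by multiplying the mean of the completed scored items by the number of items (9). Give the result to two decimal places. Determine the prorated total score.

Reverse-coded (reverse-coded value = 5 − response):
  item 3: 5 − 2 = 3
  item 7: 5 − 1 = 4
  item 8: 5 − 2 = 3
Completed scored items (8 of 9): 4, 3, 3, 2, 4, 4, 3, 1; sum = 24.
Person mean = 24 / 8 ≈ 3.0000
Prorated total = (24 / 8) × 9 = 27.00 (to 2 dp)

27.00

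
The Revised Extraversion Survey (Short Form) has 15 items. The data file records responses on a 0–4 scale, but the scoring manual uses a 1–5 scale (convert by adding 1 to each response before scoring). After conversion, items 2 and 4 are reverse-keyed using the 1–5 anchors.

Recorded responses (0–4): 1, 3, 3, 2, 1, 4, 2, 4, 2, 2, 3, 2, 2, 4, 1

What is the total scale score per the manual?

Convert to 1–5: 2, 4, 4, 3, 2, 5, 3, 5, 3, 3, 4, 3, 3, 5, 2
Reverse-coded (reverse-coded value = 6 − response):
  item 2: 6 − 4 = 2
  item 4: 6 − 3 = 3
Scored: 2, 2, 4, 3, 2, 5, 3, 5, 3, 3, 4, 3, 3, 5, 2
Total = 49

49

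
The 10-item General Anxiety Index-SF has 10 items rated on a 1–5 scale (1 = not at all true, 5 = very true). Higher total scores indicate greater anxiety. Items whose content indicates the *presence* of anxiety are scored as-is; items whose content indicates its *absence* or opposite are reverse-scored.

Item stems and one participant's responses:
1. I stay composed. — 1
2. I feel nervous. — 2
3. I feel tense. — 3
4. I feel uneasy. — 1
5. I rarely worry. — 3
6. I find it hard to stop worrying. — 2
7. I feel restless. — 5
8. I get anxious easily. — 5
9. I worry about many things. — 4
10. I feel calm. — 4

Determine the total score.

Items 1, 5, 10 describe the absence/opposite of anxiety → reverse-score.
on a 1–5 scale, reversed = 6 − raw.
  item 1: 6 − 1 = 5
  item 2: 2
  item 3: 3
  item 4: 1
  item 5: 6 − 3 = 3
  item 6: 2
  item 7: 5
  item 8: 5
  item 9: 4
  item 10: 6 − 4 = 2
Total = 5 + 2 + 3 + 1 + 3 + 2 + 5 + 5 + 4 + 2 = 32

32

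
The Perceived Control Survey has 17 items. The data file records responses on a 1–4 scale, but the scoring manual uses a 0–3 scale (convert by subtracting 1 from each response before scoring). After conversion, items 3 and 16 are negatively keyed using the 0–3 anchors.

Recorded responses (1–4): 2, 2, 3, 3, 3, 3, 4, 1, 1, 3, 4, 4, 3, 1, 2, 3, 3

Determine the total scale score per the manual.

Convert to 0–3: 1, 1, 2, 2, 2, 2, 3, 0, 0, 2, 3, 3, 2, 0, 1, 2, 2
Reverse-coded (reversed = (0+3) − raw = 3 − raw):
  item 3: 3 − 2 = 1
  item 16: 3 − 2 = 1
Scored: 1, 1, 1, 2, 2, 2, 3, 0, 0, 2, 3, 3, 2, 0, 1, 1, 2
Total = 26

26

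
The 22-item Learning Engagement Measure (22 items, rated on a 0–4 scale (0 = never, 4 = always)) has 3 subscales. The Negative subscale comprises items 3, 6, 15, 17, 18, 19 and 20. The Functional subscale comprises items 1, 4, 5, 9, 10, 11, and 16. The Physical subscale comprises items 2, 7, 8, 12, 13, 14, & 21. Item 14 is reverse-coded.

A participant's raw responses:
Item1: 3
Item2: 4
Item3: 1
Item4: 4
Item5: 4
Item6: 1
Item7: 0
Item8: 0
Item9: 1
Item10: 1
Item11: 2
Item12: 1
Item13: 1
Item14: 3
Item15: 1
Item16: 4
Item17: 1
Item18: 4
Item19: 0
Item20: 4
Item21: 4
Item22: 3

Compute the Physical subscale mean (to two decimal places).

1.57

Physical items: 2, 7, 8, 12, 13, 14, 21.
Of these, item 14 is reverse-coded; reversed = (0+4) − raw = 4 − raw.
  item 2: 4
  item 7: 0
  item 8: 0
  item 12: 1
  item 13: 1
  item 14: 4 − 3 = 1
  item 21: 4
Sum = 4 + 0 + 0 + 1 + 1 + 1 + 4 = 11
Mean = 11 / 7 = 1.57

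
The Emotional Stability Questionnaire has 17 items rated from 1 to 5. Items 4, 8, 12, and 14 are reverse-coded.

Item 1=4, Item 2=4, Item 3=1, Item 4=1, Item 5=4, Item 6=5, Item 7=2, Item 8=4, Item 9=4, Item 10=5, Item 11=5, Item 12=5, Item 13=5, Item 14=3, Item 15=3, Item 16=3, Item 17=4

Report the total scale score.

Apply reverse scoring (reverse-coded value = 6 − response):
  item 4: 6 − 1 = 5
  item 8: 6 − 4 = 2
  item 12: 6 − 5 = 1
  item 14: 6 − 3 = 3
Scored responses: 4, 4, 1, 5, 4, 5, 2, 2, 4, 5, 5, 1, 5, 3, 3, 3, 4
Total = 4 + 4 + 1 + 5 + 4 + 5 + 2 + 2 + 4 + 5 + 5 + 1 + 5 + 3 + 3 + 3 + 4 = 60

60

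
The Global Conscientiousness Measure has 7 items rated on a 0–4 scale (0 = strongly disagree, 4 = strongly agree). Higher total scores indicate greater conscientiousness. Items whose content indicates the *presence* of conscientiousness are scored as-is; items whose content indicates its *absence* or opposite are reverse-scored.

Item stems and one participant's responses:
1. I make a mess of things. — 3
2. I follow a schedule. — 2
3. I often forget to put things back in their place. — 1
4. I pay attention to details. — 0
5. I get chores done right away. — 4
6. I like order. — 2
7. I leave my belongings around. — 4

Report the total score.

Items 1, 3, 7 describe the absence/opposite of conscientiousness → reverse-score.
reversed = (0+4) − raw = 4 − raw.
  item 1: 4 − 3 = 1
  item 2: 2
  item 3: 4 − 1 = 3
  item 4: 0
  item 5: 4
  item 6: 2
  item 7: 4 − 4 = 0
Total = 1 + 2 + 3 + 0 + 4 + 2 + 0 = 12

12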